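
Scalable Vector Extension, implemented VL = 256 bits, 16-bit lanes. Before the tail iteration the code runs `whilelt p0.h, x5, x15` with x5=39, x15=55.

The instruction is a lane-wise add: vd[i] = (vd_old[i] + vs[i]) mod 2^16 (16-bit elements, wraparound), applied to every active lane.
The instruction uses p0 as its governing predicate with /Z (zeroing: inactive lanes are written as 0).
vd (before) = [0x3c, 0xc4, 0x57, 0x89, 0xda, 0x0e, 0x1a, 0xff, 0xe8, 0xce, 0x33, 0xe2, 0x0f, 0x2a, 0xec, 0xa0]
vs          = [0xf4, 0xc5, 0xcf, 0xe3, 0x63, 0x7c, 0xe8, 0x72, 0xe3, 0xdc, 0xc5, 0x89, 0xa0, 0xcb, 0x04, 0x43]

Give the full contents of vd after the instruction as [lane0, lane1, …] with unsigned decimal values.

register lanes = 256/16 = 16
p0[j] = (39+j < 55); true for j=0..15 → 16 lanes set
[0] add(0x3c,0xf4) = 0x130
[1] add(0xc4,0xc5) = 0x189
[2] add(0x57,0xcf) = 0x126
[3] add(0x89,0xe3) = 0x16c
[4] add(0xda,0x63) = 0x13d
[5] add(0x0e,0x7c) = 0x8a
[6] add(0x1a,0xe8) = 0x102
[7] add(0xff,0x72) = 0x171
[8] add(0xe8,0xe3) = 0x1cb
[9] add(0xce,0xdc) = 0x1aa
[10] add(0x33,0xc5) = 0xf8
[11] add(0xe2,0x89) = 0x16b
[12] add(0x0f,0xa0) = 0xaf
[13] add(0x2a,0xcb) = 0xf5
[14] add(0xec,0x04) = 0xf0
[15] add(0xa0,0x43) = 0xe3

vd = [304, 393, 294, 364, 317, 138, 258, 369, 459, 426, 248, 363, 175, 245, 240, 227]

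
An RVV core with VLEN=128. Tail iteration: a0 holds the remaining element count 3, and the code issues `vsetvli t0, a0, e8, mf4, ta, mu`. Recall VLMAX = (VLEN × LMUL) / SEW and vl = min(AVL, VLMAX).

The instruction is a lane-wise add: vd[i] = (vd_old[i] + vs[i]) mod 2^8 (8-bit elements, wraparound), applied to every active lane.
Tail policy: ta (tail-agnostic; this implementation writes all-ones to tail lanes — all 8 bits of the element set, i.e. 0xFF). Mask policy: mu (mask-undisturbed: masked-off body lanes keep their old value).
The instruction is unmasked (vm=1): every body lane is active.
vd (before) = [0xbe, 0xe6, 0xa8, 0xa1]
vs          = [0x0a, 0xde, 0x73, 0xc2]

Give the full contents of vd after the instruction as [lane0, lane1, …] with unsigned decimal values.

lanes per group: 128·1/4/8 = 4
vl ← min(3, 4) = 3
lane  0: add(0xbe,0x0a) ⇒ 0xc8
lane  1: add(0xe6,0xde) ⇒ 0xc4
lane  2: add(0xa8,0x73) ⇒ 0x1b
lane  3: tail/ones ⇒ 0xff

vd = [200, 196, 27, 255]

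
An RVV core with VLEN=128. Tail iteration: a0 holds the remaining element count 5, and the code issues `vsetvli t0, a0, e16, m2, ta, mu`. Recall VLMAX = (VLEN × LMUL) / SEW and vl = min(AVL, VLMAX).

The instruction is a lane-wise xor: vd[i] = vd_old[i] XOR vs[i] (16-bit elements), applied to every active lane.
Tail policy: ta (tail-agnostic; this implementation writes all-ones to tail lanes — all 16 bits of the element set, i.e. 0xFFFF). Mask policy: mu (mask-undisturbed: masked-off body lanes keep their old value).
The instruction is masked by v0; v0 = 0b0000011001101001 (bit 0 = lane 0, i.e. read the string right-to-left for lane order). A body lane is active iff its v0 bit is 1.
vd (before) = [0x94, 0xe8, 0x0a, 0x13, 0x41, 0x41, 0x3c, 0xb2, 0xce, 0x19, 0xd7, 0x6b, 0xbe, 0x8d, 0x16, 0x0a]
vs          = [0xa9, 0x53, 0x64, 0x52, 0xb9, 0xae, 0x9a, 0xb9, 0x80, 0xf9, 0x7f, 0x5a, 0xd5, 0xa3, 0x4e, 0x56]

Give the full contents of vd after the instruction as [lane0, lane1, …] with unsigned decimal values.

VLMAX = VLEN×LMUL/SEW = 128×2/16 = 16
vl = min(AVL, VLMAX) = min(5, 16) = 5
lane  0: xor(0x94,0xa9) ⇒ 0x3d
lane  1: mask-off/keep ⇒ 0xe8
lane  2: mask-off/keep ⇒ 0x0a
lane  3: xor(0x13,0x52) ⇒ 0x41
lane  4: mask-off/keep ⇒ 0x41
lane  5: tail/ones ⇒ 0xffff
lane  6: tail/ones ⇒ 0xffff
lane  7: tail/ones ⇒ 0xffff
lane  8: tail/ones ⇒ 0xffff
lane  9: tail/ones ⇒ 0xffff
lane 10: tail/ones ⇒ 0xffff
lane 11: tail/ones ⇒ 0xffff
lane 12: tail/ones ⇒ 0xffff
lane 13: tail/ones ⇒ 0xffff
lane 14: tail/ones ⇒ 0xffff
lane 15: tail/ones ⇒ 0xffff

vd = [61, 232, 10, 65, 65, 65535, 65535, 65535, 65535, 65535, 65535, 65535, 65535, 65535, 65535, 65535]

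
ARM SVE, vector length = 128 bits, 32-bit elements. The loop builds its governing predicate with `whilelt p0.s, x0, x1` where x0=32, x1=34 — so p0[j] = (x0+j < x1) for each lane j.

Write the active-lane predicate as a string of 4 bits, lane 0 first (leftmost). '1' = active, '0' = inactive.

128-bit reg / 32-bit elem → 4 lanes
active while 32+j < 34, i.e. j ∈ [0,2) capped at 4 ⇒ 2
bits (lane 0 leftmost): 1100

predicate = 1100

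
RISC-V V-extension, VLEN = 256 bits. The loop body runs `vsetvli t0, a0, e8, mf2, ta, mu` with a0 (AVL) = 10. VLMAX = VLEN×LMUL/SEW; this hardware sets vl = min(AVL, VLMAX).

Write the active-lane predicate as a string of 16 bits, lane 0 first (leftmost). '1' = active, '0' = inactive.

VLMAX = VLEN×LMUL/SEW = 256×1/2/8 = 16
vl ← min(10, 16) = 10
bits (lane 0 leftmost): 1111111111000000

predicate = 1111111111000000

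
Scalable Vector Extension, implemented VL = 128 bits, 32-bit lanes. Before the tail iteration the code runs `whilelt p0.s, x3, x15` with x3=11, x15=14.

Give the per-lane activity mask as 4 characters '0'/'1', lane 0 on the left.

predicate = 1110

lane count: 128 div 32 = 4
whilelt: lane j active iff 11+j < 14 → j < 3 → 3 active
bits (lane 0 leftmost): 1110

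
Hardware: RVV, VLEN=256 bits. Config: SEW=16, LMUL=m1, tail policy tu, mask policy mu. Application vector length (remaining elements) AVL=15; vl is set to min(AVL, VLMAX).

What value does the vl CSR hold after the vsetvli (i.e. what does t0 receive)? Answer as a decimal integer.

vl = 15

VLMAX = VLEN×LMUL/SEW = 256×1/16 = 16
vl ← min(15, 16) = 15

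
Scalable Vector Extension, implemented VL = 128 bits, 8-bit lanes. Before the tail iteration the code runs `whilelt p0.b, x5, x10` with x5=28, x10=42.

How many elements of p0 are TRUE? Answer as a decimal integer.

vl = 14

lane count: 128 div 8 = 16
p0[j] = (28+j < 42); true for j=0..13 → 14 lanes set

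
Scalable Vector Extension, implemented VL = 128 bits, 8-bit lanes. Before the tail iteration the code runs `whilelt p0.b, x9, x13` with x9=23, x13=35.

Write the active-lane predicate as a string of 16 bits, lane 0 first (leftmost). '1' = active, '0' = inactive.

predicate = 1111111111110000

128-bit reg / 8-bit elem → 16 lanes
whilelt: lane j active iff 23+j < 35 → j < 12 → 12 active
bits (lane 0 leftmost): 1111111111110000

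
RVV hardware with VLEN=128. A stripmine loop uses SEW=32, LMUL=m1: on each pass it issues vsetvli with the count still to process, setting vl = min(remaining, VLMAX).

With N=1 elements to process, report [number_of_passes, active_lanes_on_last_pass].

[iterations, last_vl] = [1, 1]

lanes per group: 128·1/32 = 4
1 elements at 4/iter → 1 passes, remainder 1 on the last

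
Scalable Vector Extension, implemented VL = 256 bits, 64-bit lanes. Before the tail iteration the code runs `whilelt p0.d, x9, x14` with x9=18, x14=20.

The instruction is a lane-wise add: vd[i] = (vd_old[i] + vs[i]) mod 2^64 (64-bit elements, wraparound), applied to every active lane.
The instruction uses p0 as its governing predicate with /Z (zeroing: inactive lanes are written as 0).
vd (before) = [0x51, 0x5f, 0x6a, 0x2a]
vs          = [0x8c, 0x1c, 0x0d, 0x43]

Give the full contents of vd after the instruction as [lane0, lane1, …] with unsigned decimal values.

vd = [221, 123, 0, 0]

256-bit reg / 64-bit elem → 4 lanes
active while 18+j < 20, i.e. j ∈ [0,2) capped at 4 ⇒ 2
vd[0] add(0x51,0x8c) -> 0xdd
vd[1] add(0x5f,0x1c) -> 0x7b
vd[2] tail/zero -> 0x00
vd[3] tail/zero -> 0x00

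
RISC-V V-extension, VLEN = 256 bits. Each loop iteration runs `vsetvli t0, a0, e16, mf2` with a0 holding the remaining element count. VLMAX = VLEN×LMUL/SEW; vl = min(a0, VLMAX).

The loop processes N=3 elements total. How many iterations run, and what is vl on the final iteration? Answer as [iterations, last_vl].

[iterations, last_vl] = [1, 3]

VLMAX = VLEN×LMUL/SEW = 256×1/2/16 = 8
3 elements at 8/iter → 1 passes, remainder 3 on the last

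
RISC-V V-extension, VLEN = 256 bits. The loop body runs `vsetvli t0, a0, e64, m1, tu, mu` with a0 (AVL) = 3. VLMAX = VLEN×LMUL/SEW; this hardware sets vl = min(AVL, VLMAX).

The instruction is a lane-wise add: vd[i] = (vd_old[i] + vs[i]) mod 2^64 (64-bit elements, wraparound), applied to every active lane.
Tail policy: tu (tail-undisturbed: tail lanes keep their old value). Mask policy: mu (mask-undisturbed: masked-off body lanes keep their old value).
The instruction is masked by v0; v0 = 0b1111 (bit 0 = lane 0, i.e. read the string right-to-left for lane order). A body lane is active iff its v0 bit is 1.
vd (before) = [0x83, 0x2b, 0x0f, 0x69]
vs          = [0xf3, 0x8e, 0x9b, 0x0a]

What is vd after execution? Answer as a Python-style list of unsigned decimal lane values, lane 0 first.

VLMAX = (256 × 1) / 64 = 4 lanes
vl = min(AVL, VLMAX) = min(3, 4) = 3
lane  0: add(0x83,0xf3) ⇒ 0x176
lane  1: add(0x2b,0x8e) ⇒ 0xb9
lane  2: add(0x0f,0x9b) ⇒ 0xaa
lane  3: tail/keep ⇒ 0x69

vd = [374, 185, 170, 105]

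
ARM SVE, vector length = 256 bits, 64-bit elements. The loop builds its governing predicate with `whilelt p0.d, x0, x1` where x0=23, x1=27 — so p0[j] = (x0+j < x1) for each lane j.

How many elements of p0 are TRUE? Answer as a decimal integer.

256-bit reg / 64-bit elem → 4 lanes
p0[j] = (23+j < 27); true for j=0..3 → 4 lanes set

vl = 4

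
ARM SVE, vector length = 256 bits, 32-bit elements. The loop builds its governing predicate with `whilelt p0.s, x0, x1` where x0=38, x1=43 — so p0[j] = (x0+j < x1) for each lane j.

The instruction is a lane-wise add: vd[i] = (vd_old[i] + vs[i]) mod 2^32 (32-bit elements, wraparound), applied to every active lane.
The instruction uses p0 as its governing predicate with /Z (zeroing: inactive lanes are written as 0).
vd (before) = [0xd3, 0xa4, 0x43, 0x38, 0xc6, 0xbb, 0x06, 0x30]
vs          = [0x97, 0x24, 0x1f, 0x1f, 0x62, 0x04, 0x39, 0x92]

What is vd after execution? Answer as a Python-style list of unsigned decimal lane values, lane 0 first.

register lanes = 256/32 = 8
active while 38+j < 43, i.e. j ∈ [0,5) capped at 8 ⇒ 5
[0] add(0xd3,0x97) = 0x16a
[1] add(0xa4,0x24) = 0xc8
[2] add(0x43,0x1f) = 0x62
[3] add(0x38,0x1f) = 0x57
[4] add(0xc6,0x62) = 0x128
[5] tail/zero = 0x00
[6] tail/zero = 0x00
[7] tail/zero = 0x00

vd = [362, 200, 98, 87, 296, 0, 0, 0]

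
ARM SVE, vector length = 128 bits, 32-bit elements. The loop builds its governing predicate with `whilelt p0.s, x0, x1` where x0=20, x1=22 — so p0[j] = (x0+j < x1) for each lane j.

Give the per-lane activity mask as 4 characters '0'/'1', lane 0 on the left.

predicate = 1100

lane count: 128 div 32 = 4
whilelt: lane j active iff 20+j < 22 → j < 2 → 2 active
bits (lane 0 leftmost): 1100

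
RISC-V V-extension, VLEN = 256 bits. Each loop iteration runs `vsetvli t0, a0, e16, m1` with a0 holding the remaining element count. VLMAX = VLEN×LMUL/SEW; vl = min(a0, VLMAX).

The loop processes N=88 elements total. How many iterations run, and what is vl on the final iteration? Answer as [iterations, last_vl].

[iterations, last_vl] = [6, 8]

VLMAX = VLEN×LMUL/SEW = 256×1/16 = 16
iterations = ceil(88/16) = 6; final-pass vl = 8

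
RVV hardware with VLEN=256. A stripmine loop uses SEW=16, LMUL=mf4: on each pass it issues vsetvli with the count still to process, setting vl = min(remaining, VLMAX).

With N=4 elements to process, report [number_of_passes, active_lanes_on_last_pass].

VLMAX = (256 × 1/4) / 16 = 4 lanes
N=4: ⌈4/4⌉ = 1 iters; last vl = 4 − 0×4 = 4

[iterations, last_vl] = [1, 4]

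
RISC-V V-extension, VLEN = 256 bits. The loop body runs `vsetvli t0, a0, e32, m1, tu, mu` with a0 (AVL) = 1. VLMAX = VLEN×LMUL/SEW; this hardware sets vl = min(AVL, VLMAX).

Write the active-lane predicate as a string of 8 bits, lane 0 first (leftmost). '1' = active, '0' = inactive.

predicate = 10000000

VLMAX = (256 × 1) / 32 = 8 lanes
vl ← min(1, 8) = 1
bits (lane 0 leftmost): 10000000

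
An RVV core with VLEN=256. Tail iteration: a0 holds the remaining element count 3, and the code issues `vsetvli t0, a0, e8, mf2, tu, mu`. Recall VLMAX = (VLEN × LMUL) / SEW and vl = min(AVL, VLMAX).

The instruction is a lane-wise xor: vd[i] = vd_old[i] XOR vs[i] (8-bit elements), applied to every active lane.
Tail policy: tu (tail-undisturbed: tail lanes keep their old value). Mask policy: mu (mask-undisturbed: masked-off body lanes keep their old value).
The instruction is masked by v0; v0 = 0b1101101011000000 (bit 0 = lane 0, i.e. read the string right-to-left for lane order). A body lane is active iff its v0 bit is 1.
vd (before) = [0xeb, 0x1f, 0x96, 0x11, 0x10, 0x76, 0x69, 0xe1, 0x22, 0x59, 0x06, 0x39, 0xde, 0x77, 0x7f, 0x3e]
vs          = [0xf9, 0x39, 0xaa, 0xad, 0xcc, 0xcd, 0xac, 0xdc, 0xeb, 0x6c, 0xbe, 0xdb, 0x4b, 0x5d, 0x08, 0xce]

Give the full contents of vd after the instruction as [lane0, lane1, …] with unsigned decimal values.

vd = [235, 31, 150, 17, 16, 118, 105, 225, 34, 89, 6, 57, 222, 119, 127, 62]

VLMAX = (256 × 1/2) / 8 = 16 lanes
vl = min(AVL, VLMAX) = min(3, 16) = 3
lane  0: mask-off/keep ⇒ 0xeb
lane  1: mask-off/keep ⇒ 0x1f
lane  2: mask-off/keep ⇒ 0x96
lane  3: tail/keep ⇒ 0x11
lane  4: tail/keep ⇒ 0x10
lane  5: tail/keep ⇒ 0x76
lane  6: tail/keep ⇒ 0x69
lane  7: tail/keep ⇒ 0xe1
lane  8: tail/keep ⇒ 0x22
lane  9: tail/keep ⇒ 0x59
lane 10: tail/keep ⇒ 0x06
lane 11: tail/keep ⇒ 0x39
lane 12: tail/keep ⇒ 0xde
lane 13: tail/keep ⇒ 0x77
lane 14: tail/keep ⇒ 0x7f
lane 15: tail/keep ⇒ 0x3e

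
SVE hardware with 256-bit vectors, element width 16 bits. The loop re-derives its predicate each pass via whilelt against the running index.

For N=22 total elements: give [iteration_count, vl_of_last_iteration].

[iterations, last_vl] = [2, 6]

lane count: 256 div 16 = 16
22 elements at 16/iter → 2 passes, remainder 6 on the last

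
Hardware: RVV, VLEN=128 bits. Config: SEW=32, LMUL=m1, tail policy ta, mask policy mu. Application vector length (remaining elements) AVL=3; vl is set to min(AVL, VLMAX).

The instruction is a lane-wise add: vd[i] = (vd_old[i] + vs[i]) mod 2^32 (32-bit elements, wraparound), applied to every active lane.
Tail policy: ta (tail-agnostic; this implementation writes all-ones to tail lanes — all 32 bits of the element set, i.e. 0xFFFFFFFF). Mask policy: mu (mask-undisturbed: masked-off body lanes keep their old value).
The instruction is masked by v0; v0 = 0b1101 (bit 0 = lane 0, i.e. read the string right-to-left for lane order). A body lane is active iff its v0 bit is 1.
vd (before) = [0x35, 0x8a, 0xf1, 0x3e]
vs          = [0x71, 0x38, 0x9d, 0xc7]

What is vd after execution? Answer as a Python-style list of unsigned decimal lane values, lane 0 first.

vd = [166, 138, 398, 4294967295]

lanes per group: 128·1/32 = 4
vl ← min(3, 4) = 3
lane  0: add(0x35,0x71) ⇒ 0xa6
lane  1: mask-off/keep ⇒ 0x8a
lane  2: add(0xf1,0x9d) ⇒ 0x18e
lane  3: tail/ones ⇒ 0xffffffff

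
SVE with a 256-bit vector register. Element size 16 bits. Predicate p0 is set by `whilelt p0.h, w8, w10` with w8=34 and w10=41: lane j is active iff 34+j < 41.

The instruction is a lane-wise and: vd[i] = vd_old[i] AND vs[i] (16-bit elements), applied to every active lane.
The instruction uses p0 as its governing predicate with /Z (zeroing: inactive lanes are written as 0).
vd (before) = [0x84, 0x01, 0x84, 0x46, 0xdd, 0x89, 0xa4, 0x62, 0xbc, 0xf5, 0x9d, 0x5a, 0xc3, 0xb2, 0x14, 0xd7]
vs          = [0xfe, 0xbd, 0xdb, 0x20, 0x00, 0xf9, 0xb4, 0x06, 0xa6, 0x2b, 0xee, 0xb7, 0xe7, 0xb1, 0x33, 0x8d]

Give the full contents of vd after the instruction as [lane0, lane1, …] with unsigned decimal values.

lane count: 256 div 16 = 16
active while 34+j < 41, i.e. j ∈ [0,7) capped at 16 ⇒ 7
[0] and(0x84,0xfe) = 0x84
[1] and(0x01,0xbd) = 0x01
[2] and(0x84,0xdb) = 0x80
[3] and(0x46,0x20) = 0x00
[4] and(0xdd,0x00) = 0x00
[5] and(0x89,0xf9) = 0x89
[6] and(0xa4,0xb4) = 0xa4
[7] tail/zero = 0x00
[8] tail/zero = 0x00
[9] tail/zero = 0x00
[10] tail/zero = 0x00
[11] tail/zero = 0x00
[12] tail/zero = 0x00
[13] tail/zero = 0x00
[14] tail/zero = 0x00
[15] tail/zero = 0x00

vd = [132, 1, 128, 0, 0, 137, 164, 0, 0, 0, 0, 0, 0, 0, 0, 0]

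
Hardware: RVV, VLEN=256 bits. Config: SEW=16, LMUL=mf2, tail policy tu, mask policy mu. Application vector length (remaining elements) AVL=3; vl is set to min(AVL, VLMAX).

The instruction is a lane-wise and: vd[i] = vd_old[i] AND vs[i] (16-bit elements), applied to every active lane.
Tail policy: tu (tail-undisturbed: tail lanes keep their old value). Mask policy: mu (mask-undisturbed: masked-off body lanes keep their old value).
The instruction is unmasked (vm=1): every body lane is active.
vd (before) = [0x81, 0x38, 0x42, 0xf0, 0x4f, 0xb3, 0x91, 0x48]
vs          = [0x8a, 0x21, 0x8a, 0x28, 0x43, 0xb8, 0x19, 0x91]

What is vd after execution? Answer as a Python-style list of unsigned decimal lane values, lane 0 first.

vd = [128, 32, 2, 240, 79, 179, 145, 72]

lanes per group: 256·1/2/16 = 8
vl = min(AVL, VLMAX) = min(3, 8) = 3
vd[0] and(0x81,0x8a) -> 0x80
vd[1] and(0x38,0x21) -> 0x20
vd[2] and(0x42,0x8a) -> 0x02
vd[3] tail/keep -> 0xf0
vd[4] tail/keep -> 0x4f
vd[5] tail/keep -> 0xb3
vd[6] tail/keep -> 0x91
vd[7] tail/keep -> 0x48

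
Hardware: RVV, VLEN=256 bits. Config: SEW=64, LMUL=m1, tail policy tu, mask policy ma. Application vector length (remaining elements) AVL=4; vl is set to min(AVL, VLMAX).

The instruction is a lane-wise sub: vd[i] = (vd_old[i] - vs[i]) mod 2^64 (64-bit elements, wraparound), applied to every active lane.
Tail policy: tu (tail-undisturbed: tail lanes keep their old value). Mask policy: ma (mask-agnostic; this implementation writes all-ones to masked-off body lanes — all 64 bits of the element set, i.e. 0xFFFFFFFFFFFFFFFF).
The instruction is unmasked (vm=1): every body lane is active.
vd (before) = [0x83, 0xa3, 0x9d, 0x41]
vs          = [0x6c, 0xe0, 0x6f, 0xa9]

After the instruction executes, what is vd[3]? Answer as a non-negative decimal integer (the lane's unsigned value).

vd[3] = 18446744073709551512

VLMAX = VLEN×LMUL/SEW = 256×1/64 = 4
AVL=4 ≤ VLMAX=4, so vl = 4
[0] sub(0x83,0x6c) = 0x17
[1] sub(0xa3,0xe0) = 0xffffffffffffffc3
[2] sub(0x9d,0x6f) = 0x2e
[3] sub(0x41,0xa9) = 0xffffffffffffff98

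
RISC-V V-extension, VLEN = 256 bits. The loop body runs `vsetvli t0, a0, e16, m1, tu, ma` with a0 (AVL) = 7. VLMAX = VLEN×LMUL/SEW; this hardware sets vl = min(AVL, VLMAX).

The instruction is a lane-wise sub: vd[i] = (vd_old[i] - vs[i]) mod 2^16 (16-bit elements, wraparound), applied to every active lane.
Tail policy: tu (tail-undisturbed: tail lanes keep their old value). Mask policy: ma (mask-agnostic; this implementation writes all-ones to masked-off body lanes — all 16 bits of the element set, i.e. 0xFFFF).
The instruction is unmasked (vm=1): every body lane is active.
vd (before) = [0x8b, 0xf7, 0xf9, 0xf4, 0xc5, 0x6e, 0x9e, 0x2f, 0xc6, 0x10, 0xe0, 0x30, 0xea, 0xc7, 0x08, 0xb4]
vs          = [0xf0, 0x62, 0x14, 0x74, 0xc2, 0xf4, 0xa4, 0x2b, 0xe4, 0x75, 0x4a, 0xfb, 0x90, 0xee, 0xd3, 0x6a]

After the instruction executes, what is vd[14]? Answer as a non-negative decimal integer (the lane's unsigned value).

VLMAX = (256 × 1) / 16 = 16 lanes
vl = min(AVL, VLMAX) = min(7, 16) = 7
[0] sub(0x8b,0xf0) = 0xff9b
[1] sub(0xf7,0x62) = 0x95
[2] sub(0xf9,0x14) = 0xe5
[3] sub(0xf4,0x74) = 0x80
[4] sub(0xc5,0xc2) = 0x03
[5] sub(0x6e,0xf4) = 0xff7a
[6] sub(0x9e,0xa4) = 0xfffa
[7] tail/keep = 0x2f
[8] tail/keep = 0xc6
[9] tail/keep = 0x10
[10] tail/keep = 0xe0
[11] tail/keep = 0x30
[12] tail/keep = 0xea
[13] tail/keep = 0xc7
[14] tail/keep = 0x08
[15] tail/keep = 0xb4

vd[14] = 8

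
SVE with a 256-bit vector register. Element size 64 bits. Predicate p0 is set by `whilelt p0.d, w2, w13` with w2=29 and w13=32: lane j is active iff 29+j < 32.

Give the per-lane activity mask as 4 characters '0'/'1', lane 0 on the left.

256-bit reg / 64-bit elem → 4 lanes
p0[j] = (29+j < 32); true for j=0..2 → 3 lanes set
bits (lane 0 leftmost): 1110

predicate = 1110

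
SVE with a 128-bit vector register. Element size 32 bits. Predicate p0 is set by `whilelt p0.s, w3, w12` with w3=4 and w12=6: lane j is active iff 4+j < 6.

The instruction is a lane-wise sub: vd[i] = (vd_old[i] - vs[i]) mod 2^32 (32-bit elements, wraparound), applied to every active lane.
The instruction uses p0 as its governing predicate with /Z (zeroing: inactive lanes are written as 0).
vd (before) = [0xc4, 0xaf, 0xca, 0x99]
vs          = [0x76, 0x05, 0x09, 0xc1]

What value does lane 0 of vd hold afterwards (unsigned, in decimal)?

vd[0] = 78

register lanes = 128/32 = 4
p0[j] = (4+j < 6); true for j=0..1 → 2 lanes set
[0] sub(0xc4,0x76) = 0x4e
[1] sub(0xaf,0x05) = 0xaa
[2] tail/zero = 0x00
[3] tail/zero = 0x00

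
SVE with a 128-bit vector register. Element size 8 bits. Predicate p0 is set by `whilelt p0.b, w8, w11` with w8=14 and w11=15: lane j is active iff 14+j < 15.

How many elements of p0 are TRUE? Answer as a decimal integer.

register lanes = 128/8 = 16
p0[j] = (14+j < 15); true for j=0..0 → 1 lanes set

vl = 1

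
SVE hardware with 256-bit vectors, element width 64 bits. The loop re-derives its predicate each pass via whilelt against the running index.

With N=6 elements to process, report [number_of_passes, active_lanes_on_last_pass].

[iterations, last_vl] = [2, 2]

lane count: 256 div 64 = 4
N=6: ⌈6/4⌉ = 2 iters; last vl = 6 − 1×4 = 2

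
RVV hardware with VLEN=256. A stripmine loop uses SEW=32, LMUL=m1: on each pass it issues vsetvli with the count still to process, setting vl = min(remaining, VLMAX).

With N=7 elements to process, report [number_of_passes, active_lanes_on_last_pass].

VLMAX = VLEN×LMUL/SEW = 256×1/32 = 8
iterations = ceil(7/8) = 1; final-pass vl = 7

[iterations, last_vl] = [1, 7]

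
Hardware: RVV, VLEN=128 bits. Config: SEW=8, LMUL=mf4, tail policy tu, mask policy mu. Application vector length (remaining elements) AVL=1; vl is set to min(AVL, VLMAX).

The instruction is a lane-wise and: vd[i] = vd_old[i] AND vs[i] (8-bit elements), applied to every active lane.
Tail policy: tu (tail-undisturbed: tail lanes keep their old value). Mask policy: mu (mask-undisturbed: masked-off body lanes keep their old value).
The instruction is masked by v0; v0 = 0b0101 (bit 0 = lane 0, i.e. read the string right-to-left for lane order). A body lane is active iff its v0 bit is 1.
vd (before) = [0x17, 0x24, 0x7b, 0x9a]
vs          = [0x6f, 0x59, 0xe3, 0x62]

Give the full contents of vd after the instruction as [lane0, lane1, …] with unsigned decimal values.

VLMAX = VLEN×LMUL/SEW = 128×1/4/8 = 4
vl = min(AVL, VLMAX) = min(1, 4) = 1
vd[0] and(0x17,0x6f) -> 0x07
vd[1] tail/keep -> 0x24
vd[2] tail/keep -> 0x7b
vd[3] tail/keep -> 0x9a

vd = [7, 36, 123, 154]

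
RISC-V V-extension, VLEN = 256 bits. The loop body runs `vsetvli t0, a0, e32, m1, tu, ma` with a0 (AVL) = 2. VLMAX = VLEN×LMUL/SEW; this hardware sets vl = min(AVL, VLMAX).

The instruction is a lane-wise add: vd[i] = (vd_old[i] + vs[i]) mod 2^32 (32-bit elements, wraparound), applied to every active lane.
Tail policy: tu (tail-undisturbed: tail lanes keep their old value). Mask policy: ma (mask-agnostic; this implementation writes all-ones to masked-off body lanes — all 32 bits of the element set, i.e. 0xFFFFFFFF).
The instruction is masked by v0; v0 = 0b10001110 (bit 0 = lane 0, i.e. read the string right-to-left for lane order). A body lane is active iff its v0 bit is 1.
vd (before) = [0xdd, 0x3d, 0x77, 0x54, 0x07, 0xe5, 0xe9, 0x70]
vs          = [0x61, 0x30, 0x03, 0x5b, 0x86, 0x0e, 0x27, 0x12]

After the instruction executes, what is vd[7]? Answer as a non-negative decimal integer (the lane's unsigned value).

lanes per group: 256·1/32 = 8
vl ← min(2, 8) = 2
lane  0: mask-off/ones ⇒ 0xffffffff
lane  1: add(0x3d,0x30) ⇒ 0x6d
lane  2: tail/keep ⇒ 0x77
lane  3: tail/keep ⇒ 0x54
lane  4: tail/keep ⇒ 0x07
lane  5: tail/keep ⇒ 0xe5
lane  6: tail/keep ⇒ 0xe9
lane  7: tail/keep ⇒ 0x70

vd[7] = 112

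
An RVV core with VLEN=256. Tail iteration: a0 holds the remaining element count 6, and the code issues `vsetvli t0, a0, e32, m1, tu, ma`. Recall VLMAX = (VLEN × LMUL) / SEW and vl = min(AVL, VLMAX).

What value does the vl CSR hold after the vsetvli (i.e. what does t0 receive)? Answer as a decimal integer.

VLMAX = (256 × 1) / 32 = 8 lanes
vl = min(AVL, VLMAX) = min(6, 8) = 6

vl = 6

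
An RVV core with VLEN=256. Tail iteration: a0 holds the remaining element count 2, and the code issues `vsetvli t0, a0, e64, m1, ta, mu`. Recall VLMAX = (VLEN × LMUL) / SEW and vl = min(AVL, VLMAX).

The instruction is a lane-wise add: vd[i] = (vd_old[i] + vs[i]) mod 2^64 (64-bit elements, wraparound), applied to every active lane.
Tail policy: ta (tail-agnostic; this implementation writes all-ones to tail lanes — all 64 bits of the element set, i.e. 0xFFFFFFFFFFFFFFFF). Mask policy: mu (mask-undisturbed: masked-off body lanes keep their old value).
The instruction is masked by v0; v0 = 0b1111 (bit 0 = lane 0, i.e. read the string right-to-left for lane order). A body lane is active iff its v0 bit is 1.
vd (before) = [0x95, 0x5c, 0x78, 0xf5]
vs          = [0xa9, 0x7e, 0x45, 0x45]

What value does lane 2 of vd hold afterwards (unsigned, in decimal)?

vd[2] = 18446744073709551615

VLMAX = VLEN×LMUL/SEW = 256×1/64 = 4
vl ← min(2, 4) = 2
lane  0: add(0x95,0xa9) ⇒ 0x13e
lane  1: add(0x5c,0x7e) ⇒ 0xda
lane  2: tail/ones ⇒ 0xffffffffffffffff
lane  3: tail/ones ⇒ 0xffffffffffffffff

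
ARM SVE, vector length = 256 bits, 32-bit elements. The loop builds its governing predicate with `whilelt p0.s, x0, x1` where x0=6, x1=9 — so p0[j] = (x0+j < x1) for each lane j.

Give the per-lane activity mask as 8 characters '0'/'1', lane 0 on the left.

lane count: 256 div 32 = 8
active while 6+j < 9, i.e. j ∈ [0,3) capped at 8 ⇒ 3
bits (lane 0 leftmost): 11100000

predicate = 11100000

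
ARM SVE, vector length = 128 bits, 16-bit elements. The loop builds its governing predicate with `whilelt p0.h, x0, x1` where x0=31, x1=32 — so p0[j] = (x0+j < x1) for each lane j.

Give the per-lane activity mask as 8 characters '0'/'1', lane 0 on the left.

predicate = 10000000

register lanes = 128/16 = 8
p0[j] = (31+j < 32); true for j=0..0 → 1 lanes set
bits (lane 0 leftmost): 10000000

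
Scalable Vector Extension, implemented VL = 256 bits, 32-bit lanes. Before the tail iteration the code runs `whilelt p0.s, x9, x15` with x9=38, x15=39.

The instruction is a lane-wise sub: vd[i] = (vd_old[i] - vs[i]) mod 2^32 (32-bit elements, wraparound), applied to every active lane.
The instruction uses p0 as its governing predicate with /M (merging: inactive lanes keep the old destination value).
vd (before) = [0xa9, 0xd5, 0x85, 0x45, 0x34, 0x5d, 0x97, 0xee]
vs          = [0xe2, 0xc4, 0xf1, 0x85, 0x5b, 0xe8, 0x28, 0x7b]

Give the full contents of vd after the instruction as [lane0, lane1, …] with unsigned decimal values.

vd = [4294967239, 213, 133, 69, 52, 93, 151, 238]

lane count: 256 div 32 = 8
whilelt: lane j active iff 38+j < 39 → j < 1 → 1 active
  i=0: sub(0xa9,0xe2) → 4294967239
  i=1: tail/keep → 213
  i=2: tail/keep → 133
  i=3: tail/keep → 69
  i=4: tail/keep → 52
  i=5: tail/keep → 93
  i=6: tail/keep → 151
  i=7: tail/keep → 238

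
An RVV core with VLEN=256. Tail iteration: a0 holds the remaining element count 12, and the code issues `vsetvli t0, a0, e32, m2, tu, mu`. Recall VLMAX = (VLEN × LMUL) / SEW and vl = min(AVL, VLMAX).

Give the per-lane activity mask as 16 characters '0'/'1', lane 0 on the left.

VLMAX = VLEN×LMUL/SEW = 256×2/32 = 16
vl ← min(12, 16) = 12
bits (lane 0 leftmost): 1111111111110000

predicate = 1111111111110000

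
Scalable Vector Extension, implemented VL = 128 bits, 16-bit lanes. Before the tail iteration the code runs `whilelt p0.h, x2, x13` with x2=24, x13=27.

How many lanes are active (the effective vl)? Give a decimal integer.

lane count: 128 div 16 = 8
whilelt: lane j active iff 24+j < 27 → j < 3 → 3 active

vl = 3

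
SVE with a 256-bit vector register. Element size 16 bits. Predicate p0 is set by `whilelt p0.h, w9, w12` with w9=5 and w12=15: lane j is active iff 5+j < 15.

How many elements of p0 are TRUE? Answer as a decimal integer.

vl = 10

256-bit reg / 16-bit elem → 16 lanes
active while 5+j < 15, i.e. j ∈ [0,10) capped at 16 ⇒ 10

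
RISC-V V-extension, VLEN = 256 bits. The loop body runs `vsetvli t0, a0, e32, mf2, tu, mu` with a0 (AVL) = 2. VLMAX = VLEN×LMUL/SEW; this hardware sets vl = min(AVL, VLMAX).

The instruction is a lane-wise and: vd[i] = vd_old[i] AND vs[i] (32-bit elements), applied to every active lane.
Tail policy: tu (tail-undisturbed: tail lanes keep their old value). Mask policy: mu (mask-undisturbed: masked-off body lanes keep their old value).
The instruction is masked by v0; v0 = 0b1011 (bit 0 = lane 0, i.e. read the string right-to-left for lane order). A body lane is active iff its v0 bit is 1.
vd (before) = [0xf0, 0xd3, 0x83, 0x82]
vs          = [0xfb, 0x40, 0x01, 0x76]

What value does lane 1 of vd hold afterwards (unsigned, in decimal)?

vd[1] = 64

lanes per group: 256·1/2/32 = 4
AVL=2 ≤ VLMAX=4, so vl = 2
  i=0: and(0xf0,0xfb) → 240
  i=1: and(0xd3,0x40) → 64
  i=2: tail/keep → 131
  i=3: tail/keep → 130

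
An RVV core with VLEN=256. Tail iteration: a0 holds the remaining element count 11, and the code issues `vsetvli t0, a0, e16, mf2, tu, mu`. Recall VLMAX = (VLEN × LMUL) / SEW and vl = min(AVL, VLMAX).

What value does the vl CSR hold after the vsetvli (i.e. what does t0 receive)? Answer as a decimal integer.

vl = 8

VLMAX = (256 × 1/2) / 16 = 8 lanes
AVL=11 > VLMAX=8, so vl = 8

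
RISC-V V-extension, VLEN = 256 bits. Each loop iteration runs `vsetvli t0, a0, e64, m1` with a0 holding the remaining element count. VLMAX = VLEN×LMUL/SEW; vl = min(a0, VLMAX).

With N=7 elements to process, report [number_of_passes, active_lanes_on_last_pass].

lanes per group: 256·1/64 = 4
N=7: ⌈7/4⌉ = 2 iters; last vl = 7 − 1×4 = 3

[iterations, last_vl] = [2, 3]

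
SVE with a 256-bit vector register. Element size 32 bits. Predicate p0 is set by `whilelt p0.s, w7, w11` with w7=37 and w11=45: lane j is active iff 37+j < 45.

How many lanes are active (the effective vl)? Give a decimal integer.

vl = 8

register lanes = 256/32 = 8
p0[j] = (37+j < 45); true for j=0..7 → 8 lanes set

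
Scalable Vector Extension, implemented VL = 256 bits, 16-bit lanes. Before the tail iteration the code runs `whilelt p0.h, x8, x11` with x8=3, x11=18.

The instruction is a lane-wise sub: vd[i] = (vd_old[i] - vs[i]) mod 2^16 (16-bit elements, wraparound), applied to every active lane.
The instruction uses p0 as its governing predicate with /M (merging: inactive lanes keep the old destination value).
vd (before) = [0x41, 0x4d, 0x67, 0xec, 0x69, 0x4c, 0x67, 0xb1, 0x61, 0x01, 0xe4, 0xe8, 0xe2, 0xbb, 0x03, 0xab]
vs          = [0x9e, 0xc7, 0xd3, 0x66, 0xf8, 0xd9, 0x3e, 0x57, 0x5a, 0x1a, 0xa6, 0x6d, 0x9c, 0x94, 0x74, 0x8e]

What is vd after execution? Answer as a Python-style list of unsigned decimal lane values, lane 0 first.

vd = [65443, 65414, 65428, 134, 65393, 65395, 41, 90, 7, 65511, 62, 123, 70, 39, 65423, 171]

256-bit reg / 16-bit elem → 16 lanes
p0[j] = (3+j < 18); true for j=0..14 → 15 lanes set
[0] sub(0x41,0x9e) = 0xffa3
[1] sub(0x4d,0xc7) = 0xff86
[2] sub(0x67,0xd3) = 0xff94
[3] sub(0xec,0x66) = 0x86
[4] sub(0x69,0xf8) = 0xff71
[5] sub(0x4c,0xd9) = 0xff73
[6] sub(0x67,0x3e) = 0x29
[7] sub(0xb1,0x57) = 0x5a
[8] sub(0x61,0x5a) = 0x07
[9] sub(0x01,0x1a) = 0xffe7
[10] sub(0xe4,0xa6) = 0x3e
[11] sub(0xe8,0x6d) = 0x7b
[12] sub(0xe2,0x9c) = 0x46
[13] sub(0xbb,0x94) = 0x27
[14] sub(0x03,0x74) = 0xff8f
[15] tail/keep = 0xab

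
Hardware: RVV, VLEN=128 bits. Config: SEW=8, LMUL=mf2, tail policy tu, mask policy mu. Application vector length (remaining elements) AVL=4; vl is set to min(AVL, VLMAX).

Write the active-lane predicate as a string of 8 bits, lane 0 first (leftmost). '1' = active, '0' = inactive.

lanes per group: 128·1/2/8 = 8
vl ← min(4, 8) = 4
bits (lane 0 leftmost): 11110000

predicate = 11110000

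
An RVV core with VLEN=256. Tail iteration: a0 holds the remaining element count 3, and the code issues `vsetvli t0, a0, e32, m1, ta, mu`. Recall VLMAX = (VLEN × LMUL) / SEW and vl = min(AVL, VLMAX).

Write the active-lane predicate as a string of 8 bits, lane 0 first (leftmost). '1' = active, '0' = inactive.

lanes per group: 256·1/32 = 8
vl ← min(3, 8) = 3
bits (lane 0 leftmost): 11100000

predicate = 11100000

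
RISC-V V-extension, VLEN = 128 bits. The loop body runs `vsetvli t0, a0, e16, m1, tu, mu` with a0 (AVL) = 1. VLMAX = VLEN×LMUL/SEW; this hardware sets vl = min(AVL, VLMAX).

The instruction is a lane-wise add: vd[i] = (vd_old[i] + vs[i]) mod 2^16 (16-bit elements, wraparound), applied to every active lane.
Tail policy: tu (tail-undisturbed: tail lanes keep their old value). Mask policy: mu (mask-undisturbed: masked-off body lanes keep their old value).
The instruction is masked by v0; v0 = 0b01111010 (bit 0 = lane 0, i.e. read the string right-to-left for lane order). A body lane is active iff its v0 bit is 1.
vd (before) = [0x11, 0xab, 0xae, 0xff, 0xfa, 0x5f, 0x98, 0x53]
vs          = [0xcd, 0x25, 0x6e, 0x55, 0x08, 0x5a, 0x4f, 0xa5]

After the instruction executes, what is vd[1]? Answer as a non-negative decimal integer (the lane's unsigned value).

VLMAX = (128 × 1) / 16 = 8 lanes
vl = min(AVL, VLMAX) = min(1, 8) = 1
vd[0] mask-off/keep -> 0x11
vd[1] tail/keep -> 0xab
vd[2] tail/keep -> 0xae
vd[3] tail/keep -> 0xff
vd[4] tail/keep -> 0xfa
vd[5] tail/keep -> 0x5f
vd[6] tail/keep -> 0x98
vd[7] tail/keep -> 0x53

vd[1] = 171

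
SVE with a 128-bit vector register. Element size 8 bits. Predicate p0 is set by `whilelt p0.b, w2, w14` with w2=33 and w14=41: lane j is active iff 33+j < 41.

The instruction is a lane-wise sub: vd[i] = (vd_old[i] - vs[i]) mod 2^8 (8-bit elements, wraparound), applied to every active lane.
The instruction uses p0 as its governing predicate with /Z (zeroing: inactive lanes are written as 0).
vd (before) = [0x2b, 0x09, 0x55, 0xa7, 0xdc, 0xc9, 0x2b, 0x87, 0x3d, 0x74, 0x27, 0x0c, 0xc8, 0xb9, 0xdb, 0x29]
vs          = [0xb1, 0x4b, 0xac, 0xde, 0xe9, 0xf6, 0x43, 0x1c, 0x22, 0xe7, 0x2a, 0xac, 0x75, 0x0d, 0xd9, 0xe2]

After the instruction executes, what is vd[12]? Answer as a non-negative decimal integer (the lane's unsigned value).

vd[12] = 0

128-bit reg / 8-bit elem → 16 lanes
whilelt: lane j active iff 33+j < 41 → j < 8 → 8 active
vd[0] sub(0x2b,0xb1) -> 0x7a
vd[1] sub(0x09,0x4b) -> 0xbe
vd[2] sub(0x55,0xac) -> 0xa9
vd[3] sub(0xa7,0xde) -> 0xc9
vd[4] sub(0xdc,0xe9) -> 0xf3
vd[5] sub(0xc9,0xf6) -> 0xd3
vd[6] sub(0x2b,0x43) -> 0xe8
vd[7] sub(0x87,0x1c) -> 0x6b
vd[8] tail/zero -> 0x00
vd[9] tail/zero -> 0x00
vd[10] tail/zero -> 0x00
vd[11] tail/zero -> 0x00
vd[12] tail/zero -> 0x00
vd[13] tail/zero -> 0x00
vd[14] tail/zero -> 0x00
vd[15] tail/zero -> 0x00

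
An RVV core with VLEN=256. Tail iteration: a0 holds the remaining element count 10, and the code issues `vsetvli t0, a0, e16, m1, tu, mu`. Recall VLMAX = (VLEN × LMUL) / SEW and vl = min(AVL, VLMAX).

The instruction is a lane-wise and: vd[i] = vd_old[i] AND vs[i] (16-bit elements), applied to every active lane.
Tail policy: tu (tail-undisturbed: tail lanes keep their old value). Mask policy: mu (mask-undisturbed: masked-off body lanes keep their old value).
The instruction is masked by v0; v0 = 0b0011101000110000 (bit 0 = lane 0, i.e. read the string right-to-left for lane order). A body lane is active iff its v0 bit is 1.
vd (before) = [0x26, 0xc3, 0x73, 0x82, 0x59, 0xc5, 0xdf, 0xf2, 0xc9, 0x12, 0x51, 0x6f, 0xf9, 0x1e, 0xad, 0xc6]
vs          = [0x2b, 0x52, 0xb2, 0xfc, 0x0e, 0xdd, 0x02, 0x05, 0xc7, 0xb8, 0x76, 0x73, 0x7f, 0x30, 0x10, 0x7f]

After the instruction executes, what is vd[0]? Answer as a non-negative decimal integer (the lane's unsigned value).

vd[0] = 38

VLMAX = (256 × 1) / 16 = 16 lanes
AVL=10 ≤ VLMAX=16, so vl = 10
lane  0: mask-off/keep ⇒ 0x26
lane  1: mask-off/keep ⇒ 0xc3
lane  2: mask-off/keep ⇒ 0x73
lane  3: mask-off/keep ⇒ 0x82
lane  4: and(0x59,0x0e) ⇒ 0x08
lane  5: and(0xc5,0xdd) ⇒ 0xc5
lane  6: mask-off/keep ⇒ 0xdf
lane  7: mask-off/keep ⇒ 0xf2
lane  8: mask-off/keep ⇒ 0xc9
lane  9: and(0x12,0xb8) ⇒ 0x10
lane 10: tail/keep ⇒ 0x51
lane 11: tail/keep ⇒ 0x6f
lane 12: tail/keep ⇒ 0xf9
lane 13: tail/keep ⇒ 0x1e
lane 14: tail/keep ⇒ 0xad
lane 15: tail/keep ⇒ 0xc6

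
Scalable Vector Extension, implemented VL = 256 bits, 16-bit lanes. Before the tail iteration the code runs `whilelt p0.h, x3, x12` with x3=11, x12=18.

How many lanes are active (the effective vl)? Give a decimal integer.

256-bit reg / 16-bit elem → 16 lanes
active while 11+j < 18, i.e. j ∈ [0,7) capped at 16 ⇒ 7

vl = 7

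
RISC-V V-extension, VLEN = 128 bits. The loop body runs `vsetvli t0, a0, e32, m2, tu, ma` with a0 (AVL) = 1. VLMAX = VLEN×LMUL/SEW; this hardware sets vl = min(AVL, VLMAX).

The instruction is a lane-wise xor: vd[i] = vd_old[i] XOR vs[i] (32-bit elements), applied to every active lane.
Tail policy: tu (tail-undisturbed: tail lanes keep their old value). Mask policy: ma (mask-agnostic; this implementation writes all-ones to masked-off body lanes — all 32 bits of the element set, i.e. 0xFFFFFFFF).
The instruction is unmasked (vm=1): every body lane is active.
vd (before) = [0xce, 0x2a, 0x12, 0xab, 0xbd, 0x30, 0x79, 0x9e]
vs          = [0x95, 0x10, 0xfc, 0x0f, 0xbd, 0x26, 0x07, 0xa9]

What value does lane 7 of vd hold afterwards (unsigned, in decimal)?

VLMAX = VLEN×LMUL/SEW = 128×2/32 = 8
AVL=1 ≤ VLMAX=8, so vl = 1
vd[0] xor(0xce,0x95) -> 0x5b
vd[1] tail/keep -> 0x2a
vd[2] tail/keep -> 0x12
vd[3] tail/keep -> 0xab
vd[4] tail/keep -> 0xbd
vd[5] tail/keep -> 0x30
vd[6] tail/keep -> 0x79
vd[7] tail/keep -> 0x9e

vd[7] = 158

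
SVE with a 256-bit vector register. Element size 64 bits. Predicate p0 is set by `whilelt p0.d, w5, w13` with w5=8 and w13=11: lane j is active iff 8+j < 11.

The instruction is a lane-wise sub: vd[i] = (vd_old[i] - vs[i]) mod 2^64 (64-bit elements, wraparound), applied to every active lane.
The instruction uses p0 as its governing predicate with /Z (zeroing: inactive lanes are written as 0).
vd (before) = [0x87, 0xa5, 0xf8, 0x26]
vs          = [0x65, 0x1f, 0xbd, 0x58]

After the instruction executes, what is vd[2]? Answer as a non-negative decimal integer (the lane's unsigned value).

vd[2] = 59

lane count: 256 div 64 = 4
whilelt: lane j active iff 8+j < 11 → j < 3 → 3 active
vd[0] sub(0x87,0x65) -> 0x22
vd[1] sub(0xa5,0x1f) -> 0x86
vd[2] sub(0xf8,0xbd) -> 0x3b
vd[3] tail/zero -> 0x00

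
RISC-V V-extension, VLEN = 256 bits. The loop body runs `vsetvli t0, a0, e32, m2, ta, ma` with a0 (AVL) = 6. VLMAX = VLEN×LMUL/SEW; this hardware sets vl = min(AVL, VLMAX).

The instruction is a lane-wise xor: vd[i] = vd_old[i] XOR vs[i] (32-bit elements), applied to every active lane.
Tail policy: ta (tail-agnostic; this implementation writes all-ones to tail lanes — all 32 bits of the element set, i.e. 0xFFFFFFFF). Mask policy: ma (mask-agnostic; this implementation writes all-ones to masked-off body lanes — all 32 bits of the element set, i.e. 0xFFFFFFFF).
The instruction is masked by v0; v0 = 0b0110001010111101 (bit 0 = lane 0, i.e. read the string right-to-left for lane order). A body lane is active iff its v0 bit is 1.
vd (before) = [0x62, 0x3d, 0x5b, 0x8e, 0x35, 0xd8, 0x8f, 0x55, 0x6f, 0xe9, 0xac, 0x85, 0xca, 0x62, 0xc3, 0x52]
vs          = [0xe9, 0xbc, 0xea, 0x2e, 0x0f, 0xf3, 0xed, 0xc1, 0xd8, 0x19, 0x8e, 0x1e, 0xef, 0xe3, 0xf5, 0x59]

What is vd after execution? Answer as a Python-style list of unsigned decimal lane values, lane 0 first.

vd = [139, 4294967295, 177, 160, 58, 43, 4294967295, 4294967295, 4294967295, 4294967295, 4294967295, 4294967295, 4294967295, 4294967295, 4294967295, 4294967295]

VLMAX = (256 × 2) / 32 = 16 lanes
vl ← min(6, 16) = 6
lane  0: xor(0x62,0xe9) ⇒ 0x8b
lane  1: mask-off/ones ⇒ 0xffffffff
lane  2: xor(0x5b,0xea) ⇒ 0xb1
lane  3: xor(0x8e,0x2e) ⇒ 0xa0
lane  4: xor(0x35,0x0f) ⇒ 0x3a
lane  5: xor(0xd8,0xf3) ⇒ 0x2b
lane  6: tail/ones ⇒ 0xffffffff
lane  7: tail/ones ⇒ 0xffffffff
lane  8: tail/ones ⇒ 0xffffffff
lane  9: tail/ones ⇒ 0xffffffff
lane 10: tail/ones ⇒ 0xffffffff
lane 11: tail/ones ⇒ 0xffffffff
lane 12: tail/ones ⇒ 0xffffffff
lane 13: tail/ones ⇒ 0xffffffff
lane 14: tail/ones ⇒ 0xffffffff
lane 15: tail/ones ⇒ 0xffffffff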